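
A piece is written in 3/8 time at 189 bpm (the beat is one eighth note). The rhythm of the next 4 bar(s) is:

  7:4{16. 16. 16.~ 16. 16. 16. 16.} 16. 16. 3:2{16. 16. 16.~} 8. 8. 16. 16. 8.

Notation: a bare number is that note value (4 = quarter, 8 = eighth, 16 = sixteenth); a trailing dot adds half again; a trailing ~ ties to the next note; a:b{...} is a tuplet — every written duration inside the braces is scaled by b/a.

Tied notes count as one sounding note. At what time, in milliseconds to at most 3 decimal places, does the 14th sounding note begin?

note 14 onset = 39/4b = 3095.238ms

1. 0.0ms @ 0 + 136.054ms (3/7)
2. 136.054ms @ 3/7 + 136.054ms (3/7)
3. 272.109ms @ 6/7 + 272.109ms (6/7)
4. 544.218ms @ 12/7 + 136.054ms (3/7)
5. 680.272ms @ 15/7 + 136.054ms (3/7)
6. 816.327ms @ 18/7 + 136.054ms (3/7)
7. 952.381ms @ 3 + 238.095ms (3/4)
8. 1190.476ms @ 15/4 + 238.095ms (3/4)
9. 1428.571ms @ 9/2 + 158.73ms (1/2)
10. 1587.302ms @ 5 + 158.73ms (1/2)
11. 1746.032ms @ 11/2 + 634.921ms (2)
12. 2380.952ms @ 15/2 + 476.19ms (3/2)
13. 2857.143ms @ 9 + 238.095ms (3/4)
14. 3095.238ms @ 39/4 + 238.095ms (3/4)
15. 3333.333ms @ 21/2 + 476.19ms (3/2)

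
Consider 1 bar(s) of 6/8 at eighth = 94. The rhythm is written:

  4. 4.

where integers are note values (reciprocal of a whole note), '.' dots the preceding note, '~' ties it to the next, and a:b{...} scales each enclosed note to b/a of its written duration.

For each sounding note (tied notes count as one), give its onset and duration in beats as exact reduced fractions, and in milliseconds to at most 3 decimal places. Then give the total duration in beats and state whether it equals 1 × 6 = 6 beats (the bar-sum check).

1) 0.0ms=0b +1914.894ms=3b
2) 1914.894ms=3b +1914.894ms=3b
Σ=6b of 6 (94bpm 6/8) — PASS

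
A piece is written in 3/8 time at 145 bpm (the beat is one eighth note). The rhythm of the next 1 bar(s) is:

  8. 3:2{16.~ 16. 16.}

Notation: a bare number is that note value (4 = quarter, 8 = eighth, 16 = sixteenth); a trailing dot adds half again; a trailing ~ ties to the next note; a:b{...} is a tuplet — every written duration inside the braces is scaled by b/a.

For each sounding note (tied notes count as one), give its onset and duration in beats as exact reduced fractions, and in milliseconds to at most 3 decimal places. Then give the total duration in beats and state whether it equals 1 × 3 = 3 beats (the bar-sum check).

1) 0.0ms=0b +620.69ms=3/2b
2) 620.69ms=3/2b +413.793ms=1b
3) 1034.483ms=5/2b +206.897ms=1/2b
Σ=3b of 3 (145bpm 3/8) — PASS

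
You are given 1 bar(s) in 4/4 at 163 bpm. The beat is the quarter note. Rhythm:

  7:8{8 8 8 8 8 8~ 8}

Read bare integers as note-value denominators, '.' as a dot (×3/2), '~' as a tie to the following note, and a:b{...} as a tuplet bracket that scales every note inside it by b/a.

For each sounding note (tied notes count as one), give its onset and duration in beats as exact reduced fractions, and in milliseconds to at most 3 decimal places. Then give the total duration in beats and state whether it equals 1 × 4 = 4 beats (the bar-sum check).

1) 0.0ms=0b +210.342ms=4/7b
2) 210.342ms=4/7b +210.342ms=4/7b
3) 420.684ms=8/7b +210.342ms=4/7b
4) 631.025ms=12/7b +210.342ms=4/7b
5) 841.367ms=16/7b +210.342ms=4/7b
6) 1051.709ms=20/7b +420.684ms=8/7b
Σ=4b of 4 (163bpm 4/4) — PASS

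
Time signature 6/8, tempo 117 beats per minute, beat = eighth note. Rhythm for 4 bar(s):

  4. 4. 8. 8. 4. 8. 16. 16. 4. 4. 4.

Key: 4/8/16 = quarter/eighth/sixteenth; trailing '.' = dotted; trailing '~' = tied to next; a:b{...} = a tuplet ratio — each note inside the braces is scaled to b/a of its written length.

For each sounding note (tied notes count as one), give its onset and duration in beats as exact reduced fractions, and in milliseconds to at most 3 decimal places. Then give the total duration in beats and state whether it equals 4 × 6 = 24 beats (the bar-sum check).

1) 0.0ms=0b +1538.462ms=3b
2) 1538.462ms=3b +1538.462ms=3b
3) 3076.923ms=6b +769.231ms=3/2b
4) 3846.154ms=15/2b +769.231ms=3/2b
5) 4615.385ms=9b +1538.462ms=3b
6) 6153.846ms=12b +769.231ms=3/2b
7) 6923.077ms=27/2b +384.615ms=3/4b
8) 7307.692ms=57/4b +384.615ms=3/4b
9) 7692.308ms=15b +1538.462ms=3b
10) 9230.769ms=18b +1538.462ms=3b
11) 10769.231ms=21b +1538.462ms=3b
Σ=24b of 24 (117bpm 6/8) — PASS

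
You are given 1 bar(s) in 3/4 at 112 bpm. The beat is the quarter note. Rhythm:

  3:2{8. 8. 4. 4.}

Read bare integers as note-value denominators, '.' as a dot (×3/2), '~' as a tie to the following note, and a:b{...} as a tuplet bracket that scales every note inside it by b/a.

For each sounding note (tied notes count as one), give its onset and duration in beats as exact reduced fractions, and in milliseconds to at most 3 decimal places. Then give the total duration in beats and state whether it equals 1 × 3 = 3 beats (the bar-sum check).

1) 0.0ms=0b +267.857ms=1/2b
2) 267.857ms=1/2b +267.857ms=1/2b
3) 535.714ms=1b +535.714ms=1b
4) 1071.429ms=2b +535.714ms=1b
Σ=3b of 3 (112bpm 3/4) — PASS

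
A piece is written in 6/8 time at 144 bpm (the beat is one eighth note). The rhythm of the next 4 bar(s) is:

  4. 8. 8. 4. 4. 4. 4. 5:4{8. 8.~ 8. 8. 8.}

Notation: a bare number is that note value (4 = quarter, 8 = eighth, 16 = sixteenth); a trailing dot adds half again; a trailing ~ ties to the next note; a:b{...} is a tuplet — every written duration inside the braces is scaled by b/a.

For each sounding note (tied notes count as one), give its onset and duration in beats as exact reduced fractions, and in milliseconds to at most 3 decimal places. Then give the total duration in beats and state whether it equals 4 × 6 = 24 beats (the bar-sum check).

1) 0.0ms=0b +1250.0ms=3b
2) 1250.0ms=3b +625.0ms=3/2b
3) 1875.0ms=9/2b +625.0ms=3/2b
4) 2500.0ms=6b +1250.0ms=3b
5) 3750.0ms=9b +1250.0ms=3b
6) 5000.0ms=12b +1250.0ms=3b
7) 6250.0ms=15b +1250.0ms=3b
8) 7500.0ms=18b +500.0ms=6/5b
9) 8000.0ms=96/5b +1000.0ms=12/5b
10) 9000.0ms=108/5b +500.0ms=6/5b
11) 9500.0ms=114/5b +500.0ms=6/5b
Σ=24b of 24 (144bpm 6/8) — PASS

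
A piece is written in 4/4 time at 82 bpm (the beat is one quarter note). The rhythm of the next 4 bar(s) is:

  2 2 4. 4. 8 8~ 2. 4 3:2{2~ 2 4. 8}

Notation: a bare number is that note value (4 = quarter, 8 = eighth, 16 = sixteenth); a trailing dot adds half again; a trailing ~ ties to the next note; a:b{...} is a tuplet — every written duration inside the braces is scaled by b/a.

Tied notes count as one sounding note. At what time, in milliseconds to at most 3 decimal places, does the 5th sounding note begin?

note 5 onset = 7b = 5121.951ms

1. 0.0ms @ 0 + 1463.415ms (2)
2. 1463.415ms @ 2 + 1463.415ms (2)
3. 2926.829ms @ 4 + 1097.561ms (3/2)
4. 4024.39ms @ 11/2 + 1097.561ms (3/2)
5. 5121.951ms @ 7 + 365.854ms (1/2)
6. 5487.805ms @ 15/2 + 2560.976ms (7/2)
7. 8048.78ms @ 11 + 731.707ms (1)
8. 8780.488ms @ 12 + 1951.22ms (8/3)
9. 10731.707ms @ 44/3 + 731.707ms (1)
10. 11463.415ms @ 47/3 + 243.902ms (1/3)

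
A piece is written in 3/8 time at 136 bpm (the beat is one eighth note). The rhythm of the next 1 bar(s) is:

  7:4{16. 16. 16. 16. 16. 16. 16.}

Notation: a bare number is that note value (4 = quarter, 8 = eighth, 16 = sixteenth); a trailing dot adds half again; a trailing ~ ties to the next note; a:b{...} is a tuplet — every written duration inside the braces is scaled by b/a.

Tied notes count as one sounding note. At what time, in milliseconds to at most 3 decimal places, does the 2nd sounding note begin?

1. 0.0ms @ 0 + 189.076ms (3/7)
2. 189.076ms @ 3/7 + 189.076ms (3/7)
3. 378.151ms @ 6/7 + 189.076ms (3/7)
4. 567.227ms @ 9/7 + 189.076ms (3/7)
5. 756.303ms @ 12/7 + 189.076ms (3/7)
6. 945.378ms @ 15/7 + 189.076ms (3/7)
7. 1134.454ms @ 18/7 + 189.076ms (3/7)

note 2 onset = 3/7b = 189.076ms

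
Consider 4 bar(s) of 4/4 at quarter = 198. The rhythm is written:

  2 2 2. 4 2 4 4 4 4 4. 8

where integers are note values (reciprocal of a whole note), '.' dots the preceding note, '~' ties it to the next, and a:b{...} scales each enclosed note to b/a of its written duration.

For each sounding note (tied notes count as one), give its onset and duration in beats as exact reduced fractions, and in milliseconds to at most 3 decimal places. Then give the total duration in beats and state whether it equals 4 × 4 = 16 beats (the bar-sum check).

1) 0.0ms=0b +606.061ms=2b
2) 606.061ms=2b +606.061ms=2b
3) 1212.121ms=4b +909.091ms=3b
4) 2121.212ms=7b +303.03ms=1b
5) 2424.242ms=8b +606.061ms=2b
6) 3030.303ms=10b +303.03ms=1b
7) 3333.333ms=11b +303.03ms=1b
8) 3636.364ms=12b +303.03ms=1b
9) 3939.394ms=13b +303.03ms=1b
10) 4242.424ms=14b +454.545ms=3/2b
11) 4696.97ms=31/2b +151.515ms=1/2b
Σ=16b of 16 (198bpm 4/4) — PASS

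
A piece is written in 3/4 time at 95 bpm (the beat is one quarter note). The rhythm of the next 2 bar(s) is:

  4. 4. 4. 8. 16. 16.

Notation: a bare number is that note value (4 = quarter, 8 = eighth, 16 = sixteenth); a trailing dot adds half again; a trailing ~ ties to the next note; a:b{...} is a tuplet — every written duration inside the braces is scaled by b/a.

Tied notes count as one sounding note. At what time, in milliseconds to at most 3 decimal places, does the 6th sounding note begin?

1. 0.0ms @ 0 + 947.368ms (3/2)
2. 947.368ms @ 3/2 + 947.368ms (3/2)
3. 1894.737ms @ 3 + 947.368ms (3/2)
4. 2842.105ms @ 9/2 + 473.684ms (3/4)
5. 3315.789ms @ 21/4 + 236.842ms (3/8)
6. 3552.632ms @ 45/8 + 236.842ms (3/8)

note 6 onset = 45/8b = 3552.632ms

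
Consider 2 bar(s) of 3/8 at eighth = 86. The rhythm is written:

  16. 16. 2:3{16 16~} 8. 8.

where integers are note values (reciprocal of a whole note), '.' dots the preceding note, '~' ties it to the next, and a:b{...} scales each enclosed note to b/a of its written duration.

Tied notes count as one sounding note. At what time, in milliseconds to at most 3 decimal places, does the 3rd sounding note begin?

1. 0.0ms @ 0 + 523.256ms (3/4)
2. 523.256ms @ 3/4 + 523.256ms (3/4)
3. 1046.512ms @ 3/2 + 523.256ms (3/4)
4. 1569.767ms @ 9/4 + 1569.767ms (9/4)
5. 3139.535ms @ 9/2 + 1046.512ms (3/2)

note 3 onset = 3/2b = 1046.512ms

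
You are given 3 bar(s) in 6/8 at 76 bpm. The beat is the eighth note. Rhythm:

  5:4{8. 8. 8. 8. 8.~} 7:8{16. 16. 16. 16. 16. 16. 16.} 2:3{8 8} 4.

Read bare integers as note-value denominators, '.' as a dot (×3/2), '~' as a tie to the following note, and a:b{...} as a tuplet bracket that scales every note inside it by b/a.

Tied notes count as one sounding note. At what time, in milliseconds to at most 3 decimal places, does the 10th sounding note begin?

note 10 onset = 72/7b = 8120.301ms

1. 0.0ms @ 0 + 947.368ms (6/5)
2. 947.368ms @ 6/5 + 947.368ms (6/5)
3. 1894.737ms @ 12/5 + 947.368ms (6/5)
4. 2842.105ms @ 18/5 + 947.368ms (6/5)
5. 3789.474ms @ 24/5 + 1624.06ms (72/35)
6. 5413.534ms @ 48/7 + 676.692ms (6/7)
7. 6090.226ms @ 54/7 + 676.692ms (6/7)
8. 6766.917ms @ 60/7 + 676.692ms (6/7)
9. 7443.609ms @ 66/7 + 676.692ms (6/7)
10. 8120.301ms @ 72/7 + 676.692ms (6/7)
11. 8796.992ms @ 78/7 + 676.692ms (6/7)
12. 9473.684ms @ 12 + 1184.211ms (3/2)
13. 10657.895ms @ 27/2 + 1184.211ms (3/2)
14. 11842.105ms @ 15 + 2368.421ms (3)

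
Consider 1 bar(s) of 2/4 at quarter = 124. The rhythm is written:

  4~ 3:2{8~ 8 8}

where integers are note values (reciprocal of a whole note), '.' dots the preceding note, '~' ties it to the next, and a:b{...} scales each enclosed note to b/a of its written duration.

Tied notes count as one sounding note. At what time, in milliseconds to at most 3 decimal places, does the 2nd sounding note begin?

note 2 onset = 5/3b = 806.452ms

1. 0.0ms @ 0 + 806.452ms (5/3)
2. 806.452ms @ 5/3 + 161.29ms (1/3)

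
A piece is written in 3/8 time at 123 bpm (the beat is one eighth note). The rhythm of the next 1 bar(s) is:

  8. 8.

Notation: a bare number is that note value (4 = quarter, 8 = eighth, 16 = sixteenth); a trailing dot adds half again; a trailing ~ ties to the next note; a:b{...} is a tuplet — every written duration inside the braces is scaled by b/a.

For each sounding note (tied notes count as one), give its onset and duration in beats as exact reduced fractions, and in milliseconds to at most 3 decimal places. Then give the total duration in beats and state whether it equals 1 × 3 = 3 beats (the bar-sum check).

1) 0.0ms=0b +731.707ms=3/2b
2) 731.707ms=3/2b +731.707ms=3/2b
Σ=3b of 3 (123bpm 3/8) — PASS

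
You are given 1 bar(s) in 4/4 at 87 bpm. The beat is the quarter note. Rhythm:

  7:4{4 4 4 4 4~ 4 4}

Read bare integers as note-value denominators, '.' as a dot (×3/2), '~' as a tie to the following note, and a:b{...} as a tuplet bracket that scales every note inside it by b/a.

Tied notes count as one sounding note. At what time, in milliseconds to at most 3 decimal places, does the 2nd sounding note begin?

1. 0.0ms @ 0 + 394.089ms (4/7)
2. 394.089ms @ 4/7 + 394.089ms (4/7)
3. 788.177ms @ 8/7 + 394.089ms (4/7)
4. 1182.266ms @ 12/7 + 394.089ms (4/7)
5. 1576.355ms @ 16/7 + 788.177ms (8/7)
6. 2364.532ms @ 24/7 + 394.089ms (4/7)

note 2 onset = 4/7b = 394.089ms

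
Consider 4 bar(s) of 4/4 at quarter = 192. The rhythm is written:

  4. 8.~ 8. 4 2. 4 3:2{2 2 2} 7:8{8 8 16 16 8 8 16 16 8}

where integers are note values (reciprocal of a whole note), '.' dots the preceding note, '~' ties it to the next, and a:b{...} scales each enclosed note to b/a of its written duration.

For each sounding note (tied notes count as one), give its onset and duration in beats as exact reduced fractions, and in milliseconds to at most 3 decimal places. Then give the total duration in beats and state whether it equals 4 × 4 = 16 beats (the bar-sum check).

1) 0.0ms=0b +468.75ms=3/2b
2) 468.75ms=3/2b +468.75ms=3/2b
3) 937.5ms=3b +312.5ms=1b
4) 1250.0ms=4b +937.5ms=3b
5) 2187.5ms=7b +312.5ms=1b
6) 2500.0ms=8b +416.667ms=4/3b
7) 2916.667ms=28/3b +416.667ms=4/3b
8) 3333.333ms=32/3b +416.667ms=4/3b
9) 3750.0ms=12b +178.571ms=4/7b
10) 3928.571ms=88/7b +178.571ms=4/7b
11) 4107.143ms=92/7b +89.286ms=2/7b
12) 4196.429ms=94/7b +89.286ms=2/7b
13) 4285.714ms=96/7b +178.571ms=4/7b
14) 4464.286ms=100/7b +178.571ms=4/7b
15) 4642.857ms=104/7b +89.286ms=2/7b
16) 4732.143ms=106/7b +89.286ms=2/7b
17) 4821.429ms=108/7b +178.571ms=4/7b
Σ=16b of 16 (192bpm 4/4) — PASS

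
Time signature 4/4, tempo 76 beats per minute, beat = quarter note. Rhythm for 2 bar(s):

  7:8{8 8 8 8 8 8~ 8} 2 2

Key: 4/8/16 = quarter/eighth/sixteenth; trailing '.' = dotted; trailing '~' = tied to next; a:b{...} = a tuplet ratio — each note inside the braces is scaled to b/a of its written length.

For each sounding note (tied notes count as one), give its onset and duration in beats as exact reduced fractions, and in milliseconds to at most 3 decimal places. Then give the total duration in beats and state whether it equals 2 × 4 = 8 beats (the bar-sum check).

1) 0.0ms=0b +451.128ms=4/7b
2) 451.128ms=4/7b +451.128ms=4/7b
3) 902.256ms=8/7b +451.128ms=4/7b
4) 1353.383ms=12/7b +451.128ms=4/7b
5) 1804.511ms=16/7b +451.128ms=4/7b
6) 2255.639ms=20/7b +902.256ms=8/7b
7) 3157.895ms=4b +1578.947ms=2b
8) 4736.842ms=6b +1578.947ms=2b
Σ=8b of 8 (76bpm 4/4) — PASS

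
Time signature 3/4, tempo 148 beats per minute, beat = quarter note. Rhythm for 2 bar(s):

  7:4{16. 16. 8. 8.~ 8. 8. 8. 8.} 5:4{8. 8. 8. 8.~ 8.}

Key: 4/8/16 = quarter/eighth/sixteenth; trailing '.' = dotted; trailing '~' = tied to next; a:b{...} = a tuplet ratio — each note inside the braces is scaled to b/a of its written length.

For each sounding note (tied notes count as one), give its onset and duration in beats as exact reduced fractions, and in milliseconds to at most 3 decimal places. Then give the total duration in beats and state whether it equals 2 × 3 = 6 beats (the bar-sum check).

1) 0.0ms=0b +86.873ms=3/14b
2) 86.873ms=3/14b +86.873ms=3/14b
3) 173.745ms=3/7b +173.745ms=3/7b
4) 347.49ms=6/7b +347.49ms=6/7b
5) 694.981ms=12/7b +173.745ms=3/7b
6) 868.726ms=15/7b +173.745ms=3/7b
7) 1042.471ms=18/7b +173.745ms=3/7b
8) 1216.216ms=3b +243.243ms=3/5b
9) 1459.459ms=18/5b +243.243ms=3/5b
10) 1702.703ms=21/5b +243.243ms=3/5b
11) 1945.946ms=24/5b +486.486ms=6/5b
Σ=6b of 6 (148bpm 3/4) — PASS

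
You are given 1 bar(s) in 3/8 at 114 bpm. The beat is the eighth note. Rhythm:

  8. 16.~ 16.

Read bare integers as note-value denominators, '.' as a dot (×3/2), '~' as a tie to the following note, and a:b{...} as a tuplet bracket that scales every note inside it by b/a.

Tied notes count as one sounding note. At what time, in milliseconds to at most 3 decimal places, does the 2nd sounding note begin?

1. 0.0ms @ 0 + 789.474ms (3/2)
2. 789.474ms @ 3/2 + 789.474ms (3/2)

note 2 onset = 3/2b = 789.474ms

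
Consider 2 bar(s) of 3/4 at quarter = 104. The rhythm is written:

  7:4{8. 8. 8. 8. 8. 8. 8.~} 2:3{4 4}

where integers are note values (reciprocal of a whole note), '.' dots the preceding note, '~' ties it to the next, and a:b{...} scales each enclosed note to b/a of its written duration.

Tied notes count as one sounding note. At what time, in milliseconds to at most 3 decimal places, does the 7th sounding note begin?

1. 0.0ms @ 0 + 247.253ms (3/7)
2. 247.253ms @ 3/7 + 247.253ms (3/7)
3. 494.505ms @ 6/7 + 247.253ms (3/7)
4. 741.758ms @ 9/7 + 247.253ms (3/7)
5. 989.011ms @ 12/7 + 247.253ms (3/7)
6. 1236.264ms @ 15/7 + 247.253ms (3/7)
7. 1483.516ms @ 18/7 + 1112.637ms (27/14)
8. 2596.154ms @ 9/2 + 865.385ms (3/2)

note 7 onset = 18/7b = 1483.516ms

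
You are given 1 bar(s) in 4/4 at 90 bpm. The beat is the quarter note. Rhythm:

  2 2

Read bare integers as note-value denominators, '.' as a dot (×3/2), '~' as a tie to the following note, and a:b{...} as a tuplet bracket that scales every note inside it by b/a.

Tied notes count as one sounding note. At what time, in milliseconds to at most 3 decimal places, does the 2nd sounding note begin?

note 2 onset = 2b = 1333.333ms

1. 0.0ms @ 0 + 1333.333ms (2)
2. 1333.333ms @ 2 + 1333.333ms (2)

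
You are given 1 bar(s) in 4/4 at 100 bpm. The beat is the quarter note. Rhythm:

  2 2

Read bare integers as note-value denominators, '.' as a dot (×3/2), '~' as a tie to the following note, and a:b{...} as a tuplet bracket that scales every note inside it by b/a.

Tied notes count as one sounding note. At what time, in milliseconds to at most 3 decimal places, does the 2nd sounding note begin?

note 2 onset = 2b = 1200.0ms

1. 0.0ms @ 0 + 1200.0ms (2)
2. 1200.0ms @ 2 + 1200.0ms (2)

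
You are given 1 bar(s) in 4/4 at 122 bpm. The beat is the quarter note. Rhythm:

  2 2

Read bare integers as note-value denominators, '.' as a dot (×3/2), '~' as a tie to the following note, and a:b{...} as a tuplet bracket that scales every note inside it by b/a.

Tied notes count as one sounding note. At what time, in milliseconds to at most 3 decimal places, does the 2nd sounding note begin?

note 2 onset = 2b = 983.607ms

1. 0.0ms @ 0 + 983.607ms (2)
2. 983.607ms @ 2 + 983.607ms (2)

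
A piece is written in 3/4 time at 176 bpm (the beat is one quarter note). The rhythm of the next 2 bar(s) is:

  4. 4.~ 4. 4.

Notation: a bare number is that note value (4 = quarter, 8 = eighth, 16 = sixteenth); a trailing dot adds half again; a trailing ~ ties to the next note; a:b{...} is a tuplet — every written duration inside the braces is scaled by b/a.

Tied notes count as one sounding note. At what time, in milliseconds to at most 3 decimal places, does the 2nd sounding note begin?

1. 0.0ms @ 0 + 511.364ms (3/2)
2. 511.364ms @ 3/2 + 1022.727ms (3)
3. 1534.091ms @ 9/2 + 511.364ms (3/2)

note 2 onset = 3/2b = 511.364ms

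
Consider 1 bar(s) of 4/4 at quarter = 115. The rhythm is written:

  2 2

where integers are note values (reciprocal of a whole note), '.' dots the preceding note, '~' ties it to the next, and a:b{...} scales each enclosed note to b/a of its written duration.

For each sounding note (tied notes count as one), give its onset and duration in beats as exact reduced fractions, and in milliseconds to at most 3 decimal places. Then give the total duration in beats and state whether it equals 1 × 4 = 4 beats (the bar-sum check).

1) 0.0ms=0b +1043.478ms=2b
2) 1043.478ms=2b +1043.478ms=2b
Σ=4b of 4 (115bpm 4/4) — PASS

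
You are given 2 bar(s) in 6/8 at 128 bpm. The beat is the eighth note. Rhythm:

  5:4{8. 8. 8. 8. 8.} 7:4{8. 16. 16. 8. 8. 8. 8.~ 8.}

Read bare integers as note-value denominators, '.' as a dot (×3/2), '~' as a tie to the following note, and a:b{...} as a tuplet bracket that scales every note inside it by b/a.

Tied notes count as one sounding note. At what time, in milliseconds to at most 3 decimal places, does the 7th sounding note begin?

note 7 onset = 48/7b = 3214.286ms

1. 0.0ms @ 0 + 562.5ms (6/5)
2. 562.5ms @ 6/5 + 562.5ms (6/5)
3. 1125.0ms @ 12/5 + 562.5ms (6/5)
4. 1687.5ms @ 18/5 + 562.5ms (6/5)
5. 2250.0ms @ 24/5 + 562.5ms (6/5)
6. 2812.5ms @ 6 + 401.786ms (6/7)
7. 3214.286ms @ 48/7 + 200.893ms (3/7)
8. 3415.179ms @ 51/7 + 200.893ms (3/7)
9. 3616.071ms @ 54/7 + 401.786ms (6/7)
10. 4017.857ms @ 60/7 + 401.786ms (6/7)
11. 4419.643ms @ 66/7 + 401.786ms (6/7)
12. 4821.429ms @ 72/7 + 803.571ms (12/7)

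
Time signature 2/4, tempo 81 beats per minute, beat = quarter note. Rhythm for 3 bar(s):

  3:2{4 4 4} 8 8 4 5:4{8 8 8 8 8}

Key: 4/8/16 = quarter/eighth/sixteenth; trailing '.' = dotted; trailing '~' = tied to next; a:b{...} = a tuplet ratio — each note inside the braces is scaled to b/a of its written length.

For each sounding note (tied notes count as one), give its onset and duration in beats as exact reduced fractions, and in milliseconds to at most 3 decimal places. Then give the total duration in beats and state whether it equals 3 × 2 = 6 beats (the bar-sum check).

1) 0.0ms=0b +493.827ms=2/3b
2) 493.827ms=2/3b +493.827ms=2/3b
3) 987.654ms=4/3b +493.827ms=2/3b
4) 1481.481ms=2b +370.37ms=1/2b
5) 1851.852ms=5/2b +370.37ms=1/2b
6) 2222.222ms=3b +740.741ms=1b
7) 2962.963ms=4b +296.296ms=2/5b
8) 3259.259ms=22/5b +296.296ms=2/5b
9) 3555.556ms=24/5b +296.296ms=2/5b
10) 3851.852ms=26/5b +296.296ms=2/5b
11) 4148.148ms=28/5b +296.296ms=2/5b
Σ=6b of 6 (81bpm 2/4) — PASS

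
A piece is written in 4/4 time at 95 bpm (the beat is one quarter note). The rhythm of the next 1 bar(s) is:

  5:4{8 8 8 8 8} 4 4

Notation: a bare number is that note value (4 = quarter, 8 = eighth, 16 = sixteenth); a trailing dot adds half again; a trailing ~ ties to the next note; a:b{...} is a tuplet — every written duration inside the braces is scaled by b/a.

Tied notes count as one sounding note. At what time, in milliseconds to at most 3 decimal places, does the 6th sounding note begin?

note 6 onset = 2b = 1263.158ms

1. 0.0ms @ 0 + 252.632ms (2/5)
2. 252.632ms @ 2/5 + 252.632ms (2/5)
3. 505.263ms @ 4/5 + 252.632ms (2/5)
4. 757.895ms @ 6/5 + 252.632ms (2/5)
5. 1010.526ms @ 8/5 + 252.632ms (2/5)
6. 1263.158ms @ 2 + 631.579ms (1)
7. 1894.737ms @ 3 + 631.579ms (1)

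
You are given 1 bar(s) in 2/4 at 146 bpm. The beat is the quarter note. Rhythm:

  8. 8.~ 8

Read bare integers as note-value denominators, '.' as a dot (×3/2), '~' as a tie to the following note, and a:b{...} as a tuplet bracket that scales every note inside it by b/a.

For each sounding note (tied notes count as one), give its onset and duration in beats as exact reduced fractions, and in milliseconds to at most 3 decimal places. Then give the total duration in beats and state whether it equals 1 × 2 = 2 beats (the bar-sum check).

1) 0.0ms=0b +308.219ms=3/4b
2) 308.219ms=3/4b +513.699ms=5/4b
Σ=2b of 2 (146bpm 2/4) — PASS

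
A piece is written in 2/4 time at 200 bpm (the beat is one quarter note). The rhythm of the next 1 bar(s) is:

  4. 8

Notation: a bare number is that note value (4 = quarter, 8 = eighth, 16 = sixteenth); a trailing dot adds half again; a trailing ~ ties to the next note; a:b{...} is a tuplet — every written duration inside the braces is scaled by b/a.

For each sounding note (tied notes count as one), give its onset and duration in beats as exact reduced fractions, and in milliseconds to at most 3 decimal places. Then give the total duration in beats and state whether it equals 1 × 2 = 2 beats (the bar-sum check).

1) 0.0ms=0b +450.0ms=3/2b
2) 450.0ms=3/2b +150.0ms=1/2b
Σ=2b of 2 (200bpm 2/4) — PASS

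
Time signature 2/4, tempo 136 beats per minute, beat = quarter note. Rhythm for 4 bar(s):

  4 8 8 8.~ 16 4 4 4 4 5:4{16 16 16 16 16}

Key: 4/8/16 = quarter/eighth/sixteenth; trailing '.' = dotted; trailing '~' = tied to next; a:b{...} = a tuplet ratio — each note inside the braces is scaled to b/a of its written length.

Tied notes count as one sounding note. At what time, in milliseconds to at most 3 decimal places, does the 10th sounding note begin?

note 10 onset = 36/5b = 3176.471ms

1. 0.0ms @ 0 + 441.176ms (1)
2. 441.176ms @ 1 + 220.588ms (1/2)
3. 661.765ms @ 3/2 + 220.588ms (1/2)
4. 882.353ms @ 2 + 441.176ms (1)
5. 1323.529ms @ 3 + 441.176ms (1)
6. 1764.706ms @ 4 + 441.176ms (1)
7. 2205.882ms @ 5 + 441.176ms (1)
8. 2647.059ms @ 6 + 441.176ms (1)
9. 3088.235ms @ 7 + 88.235ms (1/5)
10. 3176.471ms @ 36/5 + 88.235ms (1/5)
11. 3264.706ms @ 37/5 + 88.235ms (1/5)
12. 3352.941ms @ 38/5 + 88.235ms (1/5)
13. 3441.176ms @ 39/5 + 88.235ms (1/5)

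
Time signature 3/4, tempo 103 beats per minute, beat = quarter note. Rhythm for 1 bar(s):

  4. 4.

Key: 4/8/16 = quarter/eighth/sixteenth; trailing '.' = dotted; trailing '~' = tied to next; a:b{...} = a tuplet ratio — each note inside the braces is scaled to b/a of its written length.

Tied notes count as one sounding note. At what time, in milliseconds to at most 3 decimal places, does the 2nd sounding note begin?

1. 0.0ms @ 0 + 873.786ms (3/2)
2. 873.786ms @ 3/2 + 873.786ms (3/2)

note 2 onset = 3/2b = 873.786ms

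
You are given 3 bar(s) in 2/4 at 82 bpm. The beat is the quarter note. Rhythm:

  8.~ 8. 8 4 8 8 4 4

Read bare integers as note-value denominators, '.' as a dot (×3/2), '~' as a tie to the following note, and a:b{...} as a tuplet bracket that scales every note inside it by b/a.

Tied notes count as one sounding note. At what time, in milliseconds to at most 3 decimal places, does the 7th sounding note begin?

1. 0.0ms @ 0 + 1097.561ms (3/2)
2. 1097.561ms @ 3/2 + 365.854ms (1/2)
3. 1463.415ms @ 2 + 731.707ms (1)
4. 2195.122ms @ 3 + 365.854ms (1/2)
5. 2560.976ms @ 7/2 + 365.854ms (1/2)
6. 2926.829ms @ 4 + 731.707ms (1)
7. 3658.537ms @ 5 + 731.707ms (1)

note 7 onset = 5b = 3658.537ms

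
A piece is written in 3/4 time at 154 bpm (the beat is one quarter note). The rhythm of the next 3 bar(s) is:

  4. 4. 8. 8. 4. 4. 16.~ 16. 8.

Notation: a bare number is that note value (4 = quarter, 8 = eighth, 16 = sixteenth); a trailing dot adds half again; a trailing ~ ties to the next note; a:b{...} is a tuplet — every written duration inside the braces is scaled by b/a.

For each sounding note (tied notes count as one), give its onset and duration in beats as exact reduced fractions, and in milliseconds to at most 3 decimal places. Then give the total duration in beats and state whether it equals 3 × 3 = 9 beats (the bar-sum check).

1) 0.0ms=0b +584.416ms=3/2b
2) 584.416ms=3/2b +584.416ms=3/2b
3) 1168.831ms=3b +292.208ms=3/4b
4) 1461.039ms=15/4b +292.208ms=3/4b
5) 1753.247ms=9/2b +584.416ms=3/2b
6) 2337.662ms=6b +584.416ms=3/2b
7) 2922.078ms=15/2b +292.208ms=3/4b
8) 3214.286ms=33/4b +292.208ms=3/4b
Σ=9b of 9 (154bpm 3/4) — PASS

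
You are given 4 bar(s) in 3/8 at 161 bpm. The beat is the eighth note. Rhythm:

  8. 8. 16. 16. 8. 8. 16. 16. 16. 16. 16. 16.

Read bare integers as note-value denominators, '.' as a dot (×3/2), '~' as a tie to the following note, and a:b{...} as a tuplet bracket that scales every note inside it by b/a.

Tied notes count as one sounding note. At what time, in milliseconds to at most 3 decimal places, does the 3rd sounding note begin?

note 3 onset = 3b = 1118.012ms

1. 0.0ms @ 0 + 559.006ms (3/2)
2. 559.006ms @ 3/2 + 559.006ms (3/2)
3. 1118.012ms @ 3 + 279.503ms (3/4)
4. 1397.516ms @ 15/4 + 279.503ms (3/4)
5. 1677.019ms @ 9/2 + 559.006ms (3/2)
6. 2236.025ms @ 6 + 559.006ms (3/2)
7. 2795.031ms @ 15/2 + 279.503ms (3/4)
8. 3074.534ms @ 33/4 + 279.503ms (3/4)
9. 3354.037ms @ 9 + 279.503ms (3/4)
10. 3633.54ms @ 39/4 + 279.503ms (3/4)
11. 3913.043ms @ 21/2 + 279.503ms (3/4)
12. 4192.547ms @ 45/4 + 279.503ms (3/4)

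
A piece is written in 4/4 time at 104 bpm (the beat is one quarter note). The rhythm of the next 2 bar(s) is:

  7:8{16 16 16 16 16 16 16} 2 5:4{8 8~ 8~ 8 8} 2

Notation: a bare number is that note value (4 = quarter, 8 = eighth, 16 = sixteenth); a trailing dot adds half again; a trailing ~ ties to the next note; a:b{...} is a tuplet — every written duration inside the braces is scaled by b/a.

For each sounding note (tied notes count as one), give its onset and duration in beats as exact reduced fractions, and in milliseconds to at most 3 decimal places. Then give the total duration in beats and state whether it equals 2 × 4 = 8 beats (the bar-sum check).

1) 0.0ms=0b +164.835ms=2/7b
2) 164.835ms=2/7b +164.835ms=2/7b
3) 329.67ms=4/7b +164.835ms=2/7b
4) 494.505ms=6/7b +164.835ms=2/7b
5) 659.341ms=8/7b +164.835ms=2/7b
6) 824.176ms=10/7b +164.835ms=2/7b
7) 989.011ms=12/7b +164.835ms=2/7b
8) 1153.846ms=2b +1153.846ms=2b
9) 2307.692ms=4b +230.769ms=2/5b
10) 2538.462ms=22/5b +692.308ms=6/5b
11) 3230.769ms=28/5b +230.769ms=2/5b
12) 3461.538ms=6b +1153.846ms=2b
Σ=8b of 8 (104bpm 4/4) — PASS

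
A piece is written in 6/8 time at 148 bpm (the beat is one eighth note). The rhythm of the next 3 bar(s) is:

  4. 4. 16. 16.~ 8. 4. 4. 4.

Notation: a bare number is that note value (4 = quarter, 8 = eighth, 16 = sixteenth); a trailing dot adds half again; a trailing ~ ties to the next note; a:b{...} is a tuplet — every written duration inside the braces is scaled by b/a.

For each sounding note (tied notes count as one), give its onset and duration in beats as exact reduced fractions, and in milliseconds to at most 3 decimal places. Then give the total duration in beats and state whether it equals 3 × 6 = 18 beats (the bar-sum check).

1) 0.0ms=0b +1216.216ms=3b
2) 1216.216ms=3b +1216.216ms=3b
3) 2432.432ms=6b +304.054ms=3/4b
4) 2736.486ms=27/4b +912.162ms=9/4b
5) 3648.649ms=9b +1216.216ms=3b
6) 4864.865ms=12b +1216.216ms=3b
7) 6081.081ms=15b +1216.216ms=3b
Σ=18b of 18 (148bpm 6/8) — PASS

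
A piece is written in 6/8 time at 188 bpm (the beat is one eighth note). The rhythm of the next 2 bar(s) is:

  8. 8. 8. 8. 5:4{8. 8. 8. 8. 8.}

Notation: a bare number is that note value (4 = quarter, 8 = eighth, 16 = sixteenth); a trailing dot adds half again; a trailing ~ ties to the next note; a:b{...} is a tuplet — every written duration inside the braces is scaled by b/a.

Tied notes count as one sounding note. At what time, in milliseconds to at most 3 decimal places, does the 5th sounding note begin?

1. 0.0ms @ 0 + 478.723ms (3/2)
2. 478.723ms @ 3/2 + 478.723ms (3/2)
3. 957.447ms @ 3 + 478.723ms (3/2)
4. 1436.17ms @ 9/2 + 478.723ms (3/2)
5. 1914.894ms @ 6 + 382.979ms (6/5)
6. 2297.872ms @ 36/5 + 382.979ms (6/5)
7. 2680.851ms @ 42/5 + 382.979ms (6/5)
8. 3063.83ms @ 48/5 + 382.979ms (6/5)
9. 3446.809ms @ 54/5 + 382.979ms (6/5)

note 5 onset = 6b = 1914.894ms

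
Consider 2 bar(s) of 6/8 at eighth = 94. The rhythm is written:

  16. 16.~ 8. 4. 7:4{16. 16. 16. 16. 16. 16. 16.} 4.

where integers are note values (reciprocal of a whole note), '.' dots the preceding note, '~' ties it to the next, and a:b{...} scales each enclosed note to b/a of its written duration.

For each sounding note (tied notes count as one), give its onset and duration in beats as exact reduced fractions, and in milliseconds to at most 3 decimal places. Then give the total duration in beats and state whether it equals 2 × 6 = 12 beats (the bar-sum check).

1) 0.0ms=0b +478.723ms=3/4b
2) 478.723ms=3/4b +1436.17ms=9/4b
3) 1914.894ms=3b +1914.894ms=3b
4) 3829.787ms=6b +273.556ms=3/7b
5) 4103.343ms=45/7b +273.556ms=3/7b
6) 4376.9ms=48/7b +273.556ms=3/7b
7) 4650.456ms=51/7b +273.556ms=3/7b
8) 4924.012ms=54/7b +273.556ms=3/7b
9) 5197.568ms=57/7b +273.556ms=3/7b
10) 5471.125ms=60/7b +273.556ms=3/7b
11) 5744.681ms=9b +1914.894ms=3b
Σ=12b of 12 (94bpm 6/8) — PASS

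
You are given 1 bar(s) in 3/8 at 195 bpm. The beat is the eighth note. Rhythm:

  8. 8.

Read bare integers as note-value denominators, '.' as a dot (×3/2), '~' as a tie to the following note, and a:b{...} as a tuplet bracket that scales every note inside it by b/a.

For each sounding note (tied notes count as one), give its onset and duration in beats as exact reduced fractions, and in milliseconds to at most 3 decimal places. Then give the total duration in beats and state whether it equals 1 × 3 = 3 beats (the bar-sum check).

1) 0.0ms=0b +461.538ms=3/2b
2) 461.538ms=3/2b +461.538ms=3/2b
Σ=3b of 3 (195bpm 3/8) — PASS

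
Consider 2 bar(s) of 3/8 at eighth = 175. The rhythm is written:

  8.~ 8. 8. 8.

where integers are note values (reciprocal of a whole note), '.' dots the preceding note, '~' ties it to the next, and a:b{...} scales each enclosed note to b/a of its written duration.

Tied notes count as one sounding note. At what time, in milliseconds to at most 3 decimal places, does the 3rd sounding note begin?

1. 0.0ms @ 0 + 1028.571ms (3)
2. 1028.571ms @ 3 + 514.286ms (3/2)
3. 1542.857ms @ 9/2 + 514.286ms (3/2)

note 3 onset = 9/2b = 1542.857ms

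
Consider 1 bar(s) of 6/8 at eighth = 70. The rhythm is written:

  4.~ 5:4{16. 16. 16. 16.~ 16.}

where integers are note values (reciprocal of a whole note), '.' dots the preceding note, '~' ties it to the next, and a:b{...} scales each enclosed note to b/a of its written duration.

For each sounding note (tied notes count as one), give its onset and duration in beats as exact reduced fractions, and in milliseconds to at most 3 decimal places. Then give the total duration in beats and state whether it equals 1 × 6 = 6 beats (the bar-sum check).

1) 0.0ms=0b +3085.714ms=18/5b
2) 3085.714ms=18/5b +514.286ms=3/5b
3) 3600.0ms=21/5b +514.286ms=3/5b
4) 4114.286ms=24/5b +1028.571ms=6/5b
Σ=6b of 6 (70bpm 6/8) — PASS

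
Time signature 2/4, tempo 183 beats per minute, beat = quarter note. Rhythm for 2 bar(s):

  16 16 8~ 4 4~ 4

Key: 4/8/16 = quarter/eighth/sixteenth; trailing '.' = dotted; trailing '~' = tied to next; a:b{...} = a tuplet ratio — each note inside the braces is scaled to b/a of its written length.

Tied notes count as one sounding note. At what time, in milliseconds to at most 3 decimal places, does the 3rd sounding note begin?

1. 0.0ms @ 0 + 81.967ms (1/4)
2. 81.967ms @ 1/4 + 81.967ms (1/4)
3. 163.934ms @ 1/2 + 491.803ms (3/2)
4. 655.738ms @ 2 + 655.738ms (2)

note 3 onset = 1/2b = 163.934ms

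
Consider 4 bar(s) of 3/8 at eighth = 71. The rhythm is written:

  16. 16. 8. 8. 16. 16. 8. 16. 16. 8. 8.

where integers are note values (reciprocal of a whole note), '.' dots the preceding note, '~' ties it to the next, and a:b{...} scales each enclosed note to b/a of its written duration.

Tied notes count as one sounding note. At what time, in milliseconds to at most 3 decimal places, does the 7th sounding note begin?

1. 0.0ms @ 0 + 633.803ms (3/4)
2. 633.803ms @ 3/4 + 633.803ms (3/4)
3. 1267.606ms @ 3/2 + 1267.606ms (3/2)
4. 2535.211ms @ 3 + 1267.606ms (3/2)
5. 3802.817ms @ 9/2 + 633.803ms (3/4)
6. 4436.62ms @ 21/4 + 633.803ms (3/4)
7. 5070.423ms @ 6 + 1267.606ms (3/2)
8. 6338.028ms @ 15/2 + 633.803ms (3/4)
9. 6971.831ms @ 33/4 + 633.803ms (3/4)
10. 7605.634ms @ 9 + 1267.606ms (3/2)
11. 8873.239ms @ 21/2 + 1267.606ms (3/2)

note 7 onset = 6b = 5070.423ms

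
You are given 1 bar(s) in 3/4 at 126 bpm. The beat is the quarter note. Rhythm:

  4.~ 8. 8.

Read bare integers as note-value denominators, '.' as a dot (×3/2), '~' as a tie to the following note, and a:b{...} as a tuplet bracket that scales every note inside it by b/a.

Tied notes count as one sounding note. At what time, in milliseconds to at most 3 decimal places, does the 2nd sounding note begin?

1. 0.0ms @ 0 + 1071.429ms (9/4)
2. 1071.429ms @ 9/4 + 357.143ms (3/4)

note 2 onset = 9/4b = 1071.429ms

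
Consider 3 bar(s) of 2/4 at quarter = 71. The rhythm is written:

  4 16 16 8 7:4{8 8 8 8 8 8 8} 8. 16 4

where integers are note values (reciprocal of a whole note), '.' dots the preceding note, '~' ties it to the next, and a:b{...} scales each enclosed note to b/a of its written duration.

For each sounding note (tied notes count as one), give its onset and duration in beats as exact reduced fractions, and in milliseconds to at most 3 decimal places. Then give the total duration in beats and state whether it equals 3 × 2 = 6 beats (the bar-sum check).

1) 0.0ms=0b +845.07ms=1b
2) 845.07ms=1b +211.268ms=1/4b
3) 1056.338ms=5/4b +211.268ms=1/4b
4) 1267.606ms=3/2b +422.535ms=1/2b
5) 1690.141ms=2b +241.449ms=2/7b
6) 1931.59ms=16/7b +241.449ms=2/7b
7) 2173.038ms=18/7b +241.449ms=2/7b
8) 2414.487ms=20/7b +241.449ms=2/7b
9) 2655.936ms=22/7b +241.449ms=2/7b
10) 2897.384ms=24/7b +241.449ms=2/7b
11) 3138.833ms=26/7b +241.449ms=2/7b
12) 3380.282ms=4b +633.803ms=3/4b
13) 4014.085ms=19/4b +211.268ms=1/4b
14) 4225.352ms=5b +845.07ms=1b
Σ=6b of 6 (71bpm 2/4) — PASS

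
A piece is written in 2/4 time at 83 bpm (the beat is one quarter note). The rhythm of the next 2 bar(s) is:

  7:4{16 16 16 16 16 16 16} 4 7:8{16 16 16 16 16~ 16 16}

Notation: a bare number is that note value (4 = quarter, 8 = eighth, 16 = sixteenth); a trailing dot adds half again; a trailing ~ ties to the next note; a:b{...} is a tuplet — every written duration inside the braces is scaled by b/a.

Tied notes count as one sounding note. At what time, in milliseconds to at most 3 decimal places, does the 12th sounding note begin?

1. 0.0ms @ 0 + 103.27ms (1/7)
2. 103.27ms @ 1/7 + 103.27ms (1/7)
3. 206.54ms @ 2/7 + 103.27ms (1/7)
4. 309.811ms @ 3/7 + 103.27ms (1/7)
5. 413.081ms @ 4/7 + 103.27ms (1/7)
6. 516.351ms @ 5/7 + 103.27ms (1/7)
7. 619.621ms @ 6/7 + 103.27ms (1/7)
8. 722.892ms @ 1 + 722.892ms (1)
9. 1445.783ms @ 2 + 206.54ms (2/7)
10. 1652.324ms @ 16/7 + 206.54ms (2/7)
11. 1858.864ms @ 18/7 + 206.54ms (2/7)
12. 2065.404ms @ 20/7 + 206.54ms (2/7)
13. 2271.945ms @ 22/7 + 413.081ms (4/7)
14. 2685.026ms @ 26/7 + 206.54ms (2/7)

note 12 onset = 20/7b = 2065.404ms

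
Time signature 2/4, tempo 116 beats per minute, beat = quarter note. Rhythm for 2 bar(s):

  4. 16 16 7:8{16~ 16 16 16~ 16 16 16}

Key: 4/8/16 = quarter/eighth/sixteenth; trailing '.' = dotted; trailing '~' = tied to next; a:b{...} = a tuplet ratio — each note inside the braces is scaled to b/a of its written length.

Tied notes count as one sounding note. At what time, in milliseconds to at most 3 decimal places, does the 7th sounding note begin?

note 7 onset = 24/7b = 1773.399ms

1. 0.0ms @ 0 + 775.862ms (3/2)
2. 775.862ms @ 3/2 + 129.31ms (1/4)
3. 905.172ms @ 7/4 + 129.31ms (1/4)
4. 1034.483ms @ 2 + 295.567ms (4/7)
5. 1330.049ms @ 18/7 + 147.783ms (2/7)
6. 1477.833ms @ 20/7 + 295.567ms (4/7)
7. 1773.399ms @ 24/7 + 147.783ms (2/7)
8. 1921.182ms @ 26/7 + 147.783ms (2/7)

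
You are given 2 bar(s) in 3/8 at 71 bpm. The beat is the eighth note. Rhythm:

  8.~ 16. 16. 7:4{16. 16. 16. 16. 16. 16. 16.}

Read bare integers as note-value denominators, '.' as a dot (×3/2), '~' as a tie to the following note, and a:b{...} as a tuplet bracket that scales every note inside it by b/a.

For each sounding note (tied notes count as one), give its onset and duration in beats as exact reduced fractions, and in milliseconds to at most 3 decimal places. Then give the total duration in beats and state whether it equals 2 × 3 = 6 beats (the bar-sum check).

1) 0.0ms=0b +1901.408ms=9/4b
2) 1901.408ms=9/4b +633.803ms=3/4b
3) 2535.211ms=3b +362.173ms=3/7b
4) 2897.384ms=24/7b +362.173ms=3/7b
5) 3259.557ms=27/7b +362.173ms=3/7b
6) 3621.73ms=30/7b +362.173ms=3/7b
7) 3983.903ms=33/7b +362.173ms=3/7b
8) 4346.076ms=36/7b +362.173ms=3/7b
9) 4708.249ms=39/7b +362.173ms=3/7b
Σ=6b of 6 (71bpm 3/8) — PASS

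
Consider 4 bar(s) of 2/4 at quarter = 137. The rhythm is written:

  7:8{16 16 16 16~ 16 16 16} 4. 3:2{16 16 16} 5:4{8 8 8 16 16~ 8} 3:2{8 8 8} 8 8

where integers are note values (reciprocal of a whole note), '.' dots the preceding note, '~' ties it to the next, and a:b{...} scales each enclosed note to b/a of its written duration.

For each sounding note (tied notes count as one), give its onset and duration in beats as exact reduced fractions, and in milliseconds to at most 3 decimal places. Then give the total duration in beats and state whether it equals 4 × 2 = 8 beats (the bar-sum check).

1) 0.0ms=0b +125.13ms=2/7b
2) 125.13ms=2/7b +125.13ms=2/7b
3) 250.261ms=4/7b +125.13ms=2/7b
4) 375.391ms=6/7b +250.261ms=4/7b
5) 625.652ms=10/7b +125.13ms=2/7b
6) 750.782ms=12/7b +125.13ms=2/7b
7) 875.912ms=2b +656.934ms=3/2b
8) 1532.847ms=7/2b +72.993ms=1/6b
9) 1605.839ms=11/3b +72.993ms=1/6b
10) 1678.832ms=23/6b +72.993ms=1/6b
11) 1751.825ms=4b +175.182ms=2/5b
12) 1927.007ms=22/5b +175.182ms=2/5b
13) 2102.19ms=24/5b +175.182ms=2/5b
14) 2277.372ms=26/5b +87.591ms=1/5b
15) 2364.964ms=27/5b +262.774ms=3/5b
16) 2627.737ms=6b +145.985ms=1/3b
17) 2773.723ms=19/3b +145.985ms=1/3b
18) 2919.708ms=20/3b +145.985ms=1/3b
19) 3065.693ms=7b +218.978ms=1/2b
20) 3284.672ms=15/2b +218.978ms=1/2b
Σ=8b of 8 (137bpm 2/4) — PASS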